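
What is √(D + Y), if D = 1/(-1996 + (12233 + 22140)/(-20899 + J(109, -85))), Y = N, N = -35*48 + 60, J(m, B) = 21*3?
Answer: 2*I*√77961468531552074/13874343 ≈ 40.249*I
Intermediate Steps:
J(m, B) = 63
N = -1620 (N = -1680 + 60 = -1620)
Y = -1620
D = -20836/41623029 (D = 1/(-1996 + (12233 + 22140)/(-20899 + 63)) = 1/(-1996 + 34373/(-20836)) = 1/(-1996 + 34373*(-1/20836)) = 1/(-1996 - 34373/20836) = 1/(-41623029/20836) = -20836/41623029 ≈ -0.00050059)
√(D + Y) = √(-20836/41623029 - 1620) = √(-67429327816/41623029) = 2*I*√77961468531552074/13874343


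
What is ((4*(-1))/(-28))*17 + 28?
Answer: 213/7 ≈ 30.429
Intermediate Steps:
((4*(-1))/(-28))*17 + 28 = -4*(-1/28)*17 + 28 = (⅐)*17 + 28 = 17/7 + 28 = 213/7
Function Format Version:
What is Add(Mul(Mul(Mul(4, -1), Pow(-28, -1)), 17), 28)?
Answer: Rational(213, 7) ≈ 30.429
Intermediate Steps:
Add(Mul(Mul(Mul(4, -1), Pow(-28, -1)), 17), 28) = Add(Mul(Mul(-4, Rational(-1, 28)), 17), 28) = Add(Mul(Rational(1, 7), 17), 28) = Add(Rational(17, 7), 28) = Rational(213, 7)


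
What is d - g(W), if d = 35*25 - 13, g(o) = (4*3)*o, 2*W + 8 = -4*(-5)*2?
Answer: 670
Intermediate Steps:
W = 16 (W = -4 + (-4*(-5)*2)/2 = -4 + (20*2)/2 = -4 + (½)*40 = -4 + 20 = 16)
g(o) = 12*o
d = 862 (d = 875 - 13 = 862)
d - g(W) = 862 - 12*16 = 862 - 1*192 = 862 - 192 = 670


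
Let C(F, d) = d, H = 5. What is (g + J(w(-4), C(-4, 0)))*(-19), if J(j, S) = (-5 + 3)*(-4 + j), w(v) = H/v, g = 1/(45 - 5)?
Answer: -7999/40 ≈ -199.98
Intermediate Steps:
g = 1/40 ≈ 0.025000
w(v) = 5/v
J(j, S) = 8 - 2*j (J(j, S) = -2*(-4 + j) = 8 - 2*j)
(g + J(w(-4), C(-4, 0)))*(-19) = (1/40 + (8 - 10/(-4)))*(-19) = (1/40 + (8 - 10*(-1)/4))*(-19) = (1/40 + (8 - 2*(-5/4)))*(-19) = (1/40 + (8 + 5/2))*(-19) = (1/40 + 21/2)*(-19) = (421/40)*(-19) = -7999/40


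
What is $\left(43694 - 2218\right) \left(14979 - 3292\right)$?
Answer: $484730012$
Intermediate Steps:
$\left(43694 - 2218\right) \left(14979 - 3292\right) = 41476 \left(14979 + \left(-18328 + 15036\right)\right) = 41476 \left(14979 - 3292\right) = 41476 \cdot 11687 = 484730012$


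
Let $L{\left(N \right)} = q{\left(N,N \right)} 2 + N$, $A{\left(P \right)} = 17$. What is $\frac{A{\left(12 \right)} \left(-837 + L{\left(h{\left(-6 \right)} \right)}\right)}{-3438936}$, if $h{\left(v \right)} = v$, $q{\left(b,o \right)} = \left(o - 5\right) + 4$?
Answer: $\frac{14569}{3438936} \approx 0.0042365$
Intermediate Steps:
$q{\left(b,o \right)} = -1 + o$ ($q{\left(b,o \right)} = \left(-5 + o\right) + 4 = -1 + o$)
$L{\left(N \right)} = -2 + 3 N$ ($L{\left(N \right)} = \left(-1 + N\right) 2 + N = \left(-2 + 2 N\right) + N = -2 + 3 N$)
$\frac{A{\left(12 \right)} \left(-837 + L{\left(h{\left(-6 \right)} \right)}\right)}{-3438936} = \frac{17 \left(-837 + \left(-2 + 3 \left(-6\right)\right)\right)}{-3438936} = 17 \left(-837 - 20\right) \left(- \frac{1}{3438936}\right) = 17 \left(-857\right) \left(- \frac{1}{3438936}\right) = \left(-14569\right) \left(- \frac{1}{3438936}\right) = \frac{14569}{3438936}$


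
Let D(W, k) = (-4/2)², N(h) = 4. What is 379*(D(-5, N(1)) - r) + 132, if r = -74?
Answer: 29694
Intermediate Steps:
D(W, k) = 4 (D(W, k) = (-4*½)² = (-2)² = 4)
379*(D(-5, N(1)) - r) + 132 = 379*(4 - 1*(-74)) + 132 = 379*(4 + 74) + 132 = 379*78 + 132 = 29562 + 132 = 29694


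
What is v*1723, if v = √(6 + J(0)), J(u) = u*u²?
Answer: 1723*√6 ≈ 4220.5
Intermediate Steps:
J(u) = u³
v = √6 (v = √(6 + 0³) = √(6 + 0) = √6 ≈ 2.4495)
v*1723 = √6*1723 = 1723*√6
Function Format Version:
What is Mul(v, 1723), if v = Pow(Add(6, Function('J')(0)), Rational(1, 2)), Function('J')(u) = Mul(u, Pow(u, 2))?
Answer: Mul(1723, Pow(6, Rational(1, 2))) ≈ 4220.5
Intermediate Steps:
Function('J')(u) = Pow(u, 3)
v = Pow(6, Rational(1, 2)) (v = Pow(Add(6, Pow(0, 3)), Rational(1, 2)) = Pow(Add(6, 0), Rational(1, 2)) = Pow(6, Rational(1, 2)) ≈ 2.4495)
Mul(v, 1723) = Mul(Pow(6, Rational(1, 2)), 1723) = Mul(1723, Pow(6, Rational(1, 2)))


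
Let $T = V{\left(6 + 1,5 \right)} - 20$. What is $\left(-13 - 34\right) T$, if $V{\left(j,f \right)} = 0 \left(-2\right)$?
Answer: $940$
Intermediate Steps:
$V{\left(j,f \right)} = 0$
$T = -20$ ($T = 0 - 20 = -20$)
$\left(-13 - 34\right) T = \left(-13 - 34\right) \left(-20\right) = \left(-47\right) \left(-20\right) = 940$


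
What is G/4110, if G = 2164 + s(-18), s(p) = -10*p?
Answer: 1172/2055 ≈ 0.57032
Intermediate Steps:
G = 2344 (G = 2164 - 10*(-18) = 2164 + 180 = 2344)
G/4110 = 2344/4110 = 2344*(1/4110) = 1172/2055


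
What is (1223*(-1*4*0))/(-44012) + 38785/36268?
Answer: 38785/36268 ≈ 1.0694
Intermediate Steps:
(1223*(-1*4*0))/(-44012) + 38785/36268 = (1223*(-4*0))*(-1/44012) + 38785*(1/36268) = (1223*0)*(-1/44012) + 38785/36268 = 0*(-1/44012) + 38785/36268 = 0 + 38785/36268 = 38785/36268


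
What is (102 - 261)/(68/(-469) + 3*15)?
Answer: -74571/21037 ≈ -3.5448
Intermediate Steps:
(102 - 261)/(68/(-469) + 3*15) = -159/(68*(-1/469) + 45) = -159/(-68/469 + 45) = -159/21037/469 = -159*469/21037 = -74571/21037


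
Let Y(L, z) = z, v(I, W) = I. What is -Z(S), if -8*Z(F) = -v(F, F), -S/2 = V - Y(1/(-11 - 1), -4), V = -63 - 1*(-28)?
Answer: -31/4 ≈ -7.7500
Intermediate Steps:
V = -35 (V = -63 + 28 = -35)
S = 62 (S = -2*(-35 - 1*(-4)) = -2*(-35 + 4) = -2*(-31) = 62)
Z(F) = F/8 (Z(F) = -(-1)*F/8 = F/8)
-Z(S) = -62/8 = -1*31/4 = -31/4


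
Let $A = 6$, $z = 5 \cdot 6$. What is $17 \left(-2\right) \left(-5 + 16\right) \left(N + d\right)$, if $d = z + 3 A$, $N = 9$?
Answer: $-21318$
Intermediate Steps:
$z = 30$
$d = 48$ ($d = 30 + 3 \cdot 6 = 30 + 18 = 48$)
$17 \left(-2\right) \left(-5 + 16\right) \left(N + d\right) = 17 \left(-2\right) \left(-5 + 16\right) \left(9 + 48\right) = - 34 \cdot 11 \cdot 57 = \left(-34\right) 627 = -21318$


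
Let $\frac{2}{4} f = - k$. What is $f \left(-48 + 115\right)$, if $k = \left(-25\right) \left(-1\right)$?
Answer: $-3350$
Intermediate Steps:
$k = 25$
$f = -50$ ($f = 2 \left(\left(-1\right) 25\right) = 2 \left(-25\right) = -50$)
$f \left(-48 + 115\right) = - 50 \left(-48 + 115\right) = \left(-50\right) 67 = -3350$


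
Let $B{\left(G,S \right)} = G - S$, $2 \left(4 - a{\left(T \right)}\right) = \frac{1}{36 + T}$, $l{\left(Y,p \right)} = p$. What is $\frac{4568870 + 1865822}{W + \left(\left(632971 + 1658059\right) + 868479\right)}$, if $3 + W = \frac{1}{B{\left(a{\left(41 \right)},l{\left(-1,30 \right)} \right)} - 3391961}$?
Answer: $\frac{840316078709327}{412604627009085} \approx 2.0366$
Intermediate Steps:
$a{\left(T \right)} = 4 - \frac{1}{2 \left(36 + T\right)}$
$W = - \frac{1567098151}{522365999}$ ($W = -3 + \frac{1}{\left(\frac{287 + 8 \cdot 41}{2 \left(36 + 41\right)} - 30\right) - 3391961} = -3 + \frac{1}{\left(\frac{287 + 328}{2 \cdot 77} - 30\right) - 3391961} = -3 + \frac{1}{\left(\frac{1}{2} \cdot \frac{1}{77} \cdot 615 - 30\right) - 3391961} = -3 + \frac{1}{\left(\frac{615}{154} - 30\right) - 3391961} = -3 + \frac{1}{- \frac{4005}{154} - 3391961} = -3 + \frac{1}{- \frac{522365999}{154}} = -3 - \frac{154}{522365999} = - \frac{1567098151}{522365999} \approx -3.0$)
$\frac{4568870 + 1865822}{W + \left(\left(632971 + 1658059\right) + 868479\right)} = \frac{4568870 + 1865822}{- \frac{1567098151}{522365999} + \left(\left(632971 + 1658059\right) + 868479\right)} = \frac{6434692}{- \frac{1567098151}{522365999} + \left(2291030 + 868479\right)} = \frac{6434692}{- \frac{1567098151}{522365999} + 3159509} = \frac{6434692}{\frac{1650418508036340}{522365999}} = 6434692 \cdot \frac{522365999}{1650418508036340} = \frac{840316078709327}{412604627009085}$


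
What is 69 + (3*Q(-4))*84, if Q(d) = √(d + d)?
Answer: 69 + 504*I*√2 ≈ 69.0 + 712.76*I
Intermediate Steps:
Q(d) = √2*√d (Q(d) = √(2*d) = √2*√d)
69 + (3*Q(-4))*84 = 69 + (3*(√2*√(-4)))*84 = 69 + (3*(√2*(2*I)))*84 = 69 + (3*(2*I*√2))*84 = 69 + (6*I*√2)*84 = 69 + 504*I*√2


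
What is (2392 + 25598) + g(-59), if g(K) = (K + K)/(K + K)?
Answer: 27991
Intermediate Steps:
g(K) = 1 (g(K) = (2*K)/((2*K)) = (2*K)*(1/(2*K)) = 1)
(2392 + 25598) + g(-59) = (2392 + 25598) + 1 = 27990 + 1 = 27991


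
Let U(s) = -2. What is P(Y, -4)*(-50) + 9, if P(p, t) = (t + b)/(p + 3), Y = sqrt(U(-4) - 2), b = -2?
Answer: 1017/13 - 600*I/13 ≈ 78.231 - 46.154*I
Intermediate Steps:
Y = 2*I (Y = sqrt(-2 - 2) = sqrt(-4) = 2*I ≈ 2.0*I)
P(p, t) = (-2 + t)/(3 + p) (P(p, t) = (t - 2)/(p + 3) = (-2 + t)/(3 + p))
P(Y, -4)*(-50) + 9 = ((-2 - 4)/(3 + 2*I))*(-50) + 9 = (((3 - 2*I)/13)*(-6))*(-50) + 9 = -6*(3 - 2*I)/13*(-50) + 9 = 300*(3 - 2*I)/13 + 9 = 9 + 300*(3 - 2*I)/13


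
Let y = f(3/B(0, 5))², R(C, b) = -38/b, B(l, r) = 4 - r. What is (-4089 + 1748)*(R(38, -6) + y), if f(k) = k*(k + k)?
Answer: -2319931/3 ≈ -7.7331e+5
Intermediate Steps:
f(k) = 2*k² (f(k) = k*(2*k) = 2*k²)
y = 324 (y = (2*(3/(4 - 1*5))²)² = (2*(3/(4 - 5))²)² = (2*(3/(-1))²)² = (2*(3*(-1))²)² = (2*(-3)²)² = (2*9)² = 18² = 324)
(-4089 + 1748)*(R(38, -6) + y) = (-4089 + 1748)*(-38/(-6) + 324) = -2341*(-38*(-⅙) + 324) = -2341*(19/3 + 324) = -2341*991/3 = -2319931/3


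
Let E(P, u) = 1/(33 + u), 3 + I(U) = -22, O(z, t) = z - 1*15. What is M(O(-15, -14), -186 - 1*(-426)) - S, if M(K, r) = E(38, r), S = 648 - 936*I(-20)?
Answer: -6565103/273 ≈ -24048.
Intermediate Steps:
O(z, t) = -15 + z (O(z, t) = z - 15 = -15 + z)
I(U) = -25 (I(U) = -3 - 22 = -25)
S = 24048 (S = 648 - 936*(-25) = 648 + 23400 = 24048)
M(K, r) = 1/(33 + r)
M(O(-15, -14), -186 - 1*(-426)) - S = 1/(33 + (-186 - 1*(-426))) - 1*24048 = 1/(33 + (-186 + 426)) - 24048 = 1/(33 + 240) - 24048 = 1/273 - 24048 = -6565103/273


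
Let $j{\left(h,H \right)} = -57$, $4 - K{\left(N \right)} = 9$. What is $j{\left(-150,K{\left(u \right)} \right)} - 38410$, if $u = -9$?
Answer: $-38467$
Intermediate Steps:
$K{\left(N \right)} = -5$ ($K{\left(N \right)} = 4 - 9 = -5$)
$j{\left(-150,K{\left(u \right)} \right)} - 38410 = -57 - 38410 = -38467$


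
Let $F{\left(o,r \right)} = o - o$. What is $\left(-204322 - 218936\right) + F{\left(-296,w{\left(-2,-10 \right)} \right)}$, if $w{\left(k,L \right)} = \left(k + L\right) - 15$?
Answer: $-423258$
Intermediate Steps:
$w{\left(k,L \right)} = -15 + L + k$ ($w{\left(k,L \right)} = \left(L + k\right) - 15 = -15 + L + k$)
$F{\left(o,r \right)} = 0$
$\left(-204322 - 218936\right) + F{\left(-296,w{\left(-2,-10 \right)} \right)} = \left(-204322 - 218936\right) + 0 = -423258 + 0 = -423258$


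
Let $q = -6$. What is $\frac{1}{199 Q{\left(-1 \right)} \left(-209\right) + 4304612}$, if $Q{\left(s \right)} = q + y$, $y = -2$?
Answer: $\frac{1}{4637340} \approx 2.1564 \cdot 10^{-7}$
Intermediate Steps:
$Q{\left(s \right)} = -8$ ($Q{\left(s \right)} = -6 - 2 = -8$)
$\frac{1}{199 Q{\left(-1 \right)} \left(-209\right) + 4304612} = \frac{1}{199 \left(-8\right) \left(-209\right) + 4304612} = \frac{1}{\left(-1592\right) \left(-209\right) + 4304612} = \frac{1}{332728 + 4304612} = \frac{1}{4637340}$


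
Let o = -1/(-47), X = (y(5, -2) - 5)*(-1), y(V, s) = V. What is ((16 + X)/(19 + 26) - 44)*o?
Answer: -1964/2115 ≈ -0.92861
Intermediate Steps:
X = 0 (X = (5 - 5)*(-1) = 0*(-1) = 0)
o = 1/47 (o = -1*(-1/47) = 1/47 ≈ 0.021277)
((16 + X)/(19 + 26) - 44)*o = ((16 + 0)/(19 + 26) - 44)*(1/47) = (16/45 - 44)*(1/47) = -1964/45*1/47 = -1964/2115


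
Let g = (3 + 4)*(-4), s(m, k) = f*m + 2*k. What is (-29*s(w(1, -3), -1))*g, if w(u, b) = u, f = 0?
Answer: -1624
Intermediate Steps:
s(m, k) = 2*k (s(m, k) = 0*m + 2*k = 0 + 2*k = 2*k)
g = -28 (g = 7*(-4) = -28)
(-29*s(w(1, -3), -1))*g = -58*(-1)*(-28) = -29*(-2)*(-28) = 58*(-28) = -1624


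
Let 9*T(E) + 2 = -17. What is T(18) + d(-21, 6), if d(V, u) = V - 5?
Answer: -253/9 ≈ -28.111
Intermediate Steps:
d(V, u) = -5 + V
T(E) = -19/9 (T(E) = -2/9 + (⅑)*(-17) = -2/9 - 17/9 = -19/9)
T(18) + d(-21, 6) = -19/9 + (-5 - 21) = -19/9 - 26 = -253/9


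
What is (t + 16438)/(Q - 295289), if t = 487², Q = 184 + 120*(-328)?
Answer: -253607/334465 ≈ -0.75825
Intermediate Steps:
Q = -39176 (Q = 184 - 39360 = -39176)
t = 237169
(t + 16438)/(Q - 295289) = (237169 + 16438)/(-39176 - 295289) = 253607/(-334465) = 253607*(-1/334465) = -253607/334465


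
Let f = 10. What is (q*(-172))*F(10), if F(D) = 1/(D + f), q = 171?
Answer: -7353/5 ≈ -1470.6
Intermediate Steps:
F(D) = 1/(10 + D) (F(D) = 1/(D + 10) = 1/(10 + D))
(q*(-172))*F(10) = (171*(-172))/(10 + 10) = -29412/20 = -29412*1/20 = -7353/5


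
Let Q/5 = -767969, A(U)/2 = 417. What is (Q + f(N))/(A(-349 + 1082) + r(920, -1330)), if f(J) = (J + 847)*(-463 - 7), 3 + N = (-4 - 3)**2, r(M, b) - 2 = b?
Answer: 4259555/494 ≈ 8622.6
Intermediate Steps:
A(U) = 834 (A(U) = 2*417 = 834)
r(M, b) = 2 + b
N = 46 (N = -3 + (-4 - 3)**2 = -3 + (-7)**2 = -3 + 49 = 46)
Q = -3839845 (Q = 5*(-767969) = -3839845)
f(J) = -398090 - 470*J (f(J) = (847 + J)*(-470) = -398090 - 470*J)
(Q + f(N))/(A(-349 + 1082) + r(920, -1330)) = (-3839845 + (-398090 - 470*46))/(834 + (2 - 1330)) = (-3839845 + (-398090 - 21620))/(834 - 1328) = (-3839845 - 419710)/(-494) = -4259555*(-1/494) = 4259555/494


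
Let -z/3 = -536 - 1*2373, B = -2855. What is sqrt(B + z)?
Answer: 4*sqrt(367) ≈ 76.629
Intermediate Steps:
z = 8727 (z = -3*(-536 - 1*2373) = -3*(-536 - 2373) = -3*(-2909) = 8727)
sqrt(B + z) = sqrt(-2855 + 8727) = sqrt(5872) = 4*sqrt(367)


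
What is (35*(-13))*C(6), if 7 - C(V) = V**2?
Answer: 13195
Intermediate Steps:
C(V) = 7 - V**2
(35*(-13))*C(6) = (35*(-13))*(7 - 1*6**2) = -455*(7 - 1*36) = -455*(7 - 36) = -455*(-29) = 13195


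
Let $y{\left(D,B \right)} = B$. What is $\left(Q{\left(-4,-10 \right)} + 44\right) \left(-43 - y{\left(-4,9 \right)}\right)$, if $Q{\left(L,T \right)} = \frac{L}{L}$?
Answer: $-2340$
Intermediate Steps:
$Q{\left(L,T \right)} = 1$
$\left(Q{\left(-4,-10 \right)} + 44\right) \left(-43 - y{\left(-4,9 \right)}\right) = \left(1 + 44\right) \left(-43 - 9\right) = 45 \left(-43 - 9\right) = 45 \left(-52\right) = -2340$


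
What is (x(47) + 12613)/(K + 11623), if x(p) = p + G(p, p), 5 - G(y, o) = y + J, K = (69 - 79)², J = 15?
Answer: 12603/11723 ≈ 1.0751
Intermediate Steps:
K = 100 (K = (-10)² = 100)
G(y, o) = -10 - y (G(y, o) = 5 - (y + 15) = 5 - (15 + y) = 5 + (-15 - y) = -10 - y)
x(p) = -10 (x(p) = p + (-10 - p) = -10)
(x(47) + 12613)/(K + 11623) = (-10 + 12613)/(100 + 11623) = 12603/11723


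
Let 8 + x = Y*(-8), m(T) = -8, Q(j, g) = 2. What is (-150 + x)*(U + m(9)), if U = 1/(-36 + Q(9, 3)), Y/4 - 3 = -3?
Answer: 21567/17 ≈ 1268.6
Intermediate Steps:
Y = 0 (Y = 12 + 4*(-3) = 12 - 12 = 0)
U = -1/34 (U = 1/(-36 + 2) = 1/(-34) = -1/34 ≈ -0.029412)
x = -8 (x = -8 + 0*(-8) = -8 + 0 = -8)
(-150 + x)*(U + m(9)) = (-150 - 8)*(-1/34 - 8) = -158*(-273/34) = 21567/17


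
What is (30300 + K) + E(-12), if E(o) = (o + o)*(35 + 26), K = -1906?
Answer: 26930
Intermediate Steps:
E(o) = 122*o (E(o) = (2*o)*61 = 122*o)
(30300 + K) + E(-12) = (30300 - 1906) + 122*(-12) = 28394 - 1464 = 26930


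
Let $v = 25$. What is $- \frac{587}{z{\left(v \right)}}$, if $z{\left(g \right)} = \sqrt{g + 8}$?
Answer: $- \frac{587 \sqrt{33}}{33} \approx -102.18$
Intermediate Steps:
$z{\left(g \right)} = \sqrt{8 + g}$
$- \frac{587}{z{\left(v \right)}} = - \frac{587}{\sqrt{8 + 25}} = - \frac{587}{\sqrt{33}} = - 587 \frac{\sqrt{33}}{33} = - \frac{587 \sqrt{33}}{33}$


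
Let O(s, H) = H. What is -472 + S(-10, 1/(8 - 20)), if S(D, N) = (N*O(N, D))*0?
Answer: -472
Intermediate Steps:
S(D, N) = 0 (S(D, N) = (N*D)*0 = (D*N)*0 = 0)
-472 + S(-10, 1/(8 - 20)) = -472 + 0 = -472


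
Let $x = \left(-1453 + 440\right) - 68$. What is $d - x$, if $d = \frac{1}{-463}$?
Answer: $\frac{500502}{463} \approx 1081.0$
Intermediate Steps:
$x = -1081$ ($x = -1013 - 68 = -1081$)
$d = - \frac{1}{463} \approx -0.0021598$
$d - x = - \frac{1}{463} - -1081 = - \frac{1}{463} + 1081 = \frac{500502}{463}$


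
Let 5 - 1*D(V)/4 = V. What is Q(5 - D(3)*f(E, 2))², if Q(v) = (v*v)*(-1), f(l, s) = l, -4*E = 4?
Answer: 28561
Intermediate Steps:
E = -1 (E = -¼*4 = -1)
D(V) = 20 - 4*V
Q(v) = -v² (Q(v) = v²*(-1) = -v²)
Q(5 - D(3)*f(E, 2))² = (-(5 - (20 - 4*3)*(-1))²)² = (-(5 - (20 - 12)*(-1))²)² = (-(5 - 8*(-1))²)² = (-(5 - 1*(-8))²)² = (-(5 + 8)²)² = (-1*13²)² = (-1*169)² = (-169)² = 28561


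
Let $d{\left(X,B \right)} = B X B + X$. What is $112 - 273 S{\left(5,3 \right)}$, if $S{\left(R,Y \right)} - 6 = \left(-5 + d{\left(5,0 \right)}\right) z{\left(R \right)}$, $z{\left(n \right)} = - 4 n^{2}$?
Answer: $-1526$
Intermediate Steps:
$d{\left(X,B \right)} = X + X B^{2}$ ($d{\left(X,B \right)} = X B^{2} + X = X + X B^{2}$)
$S{\left(R,Y \right)} = 6$ ($S{\left(R,Y \right)} = 6 + \left(-5 + 5 \left(1 + 0^{2}\right)\right) \left(- 4 R^{2}\right) = 6 + \left(-5 + 5 \left(1 + 0\right)\right) \left(- 4 R^{2}\right) = 6 + \left(-5 + 5 \cdot 1\right) \left(- 4 R^{2}\right) = 6 + \left(-5 + 5\right) \left(- 4 R^{2}\right) = 6 + 0 \left(- 4 R^{2}\right) = 6 + 0 = 6$)
$112 - 273 S{\left(5,3 \right)} = 112 - 1638 = -1526$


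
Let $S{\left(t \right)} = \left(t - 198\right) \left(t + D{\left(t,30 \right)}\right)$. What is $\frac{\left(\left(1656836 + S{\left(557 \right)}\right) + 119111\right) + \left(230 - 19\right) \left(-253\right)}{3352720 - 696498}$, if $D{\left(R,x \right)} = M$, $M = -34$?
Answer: $\frac{1910321}{2656222} \approx 0.71919$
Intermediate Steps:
$D{\left(R,x \right)} = -34$
$S{\left(t \right)} = \left(-198 + t\right) \left(-34 + t\right)$ ($S{\left(t \right)} = \left(t - 198\right) \left(t - 34\right) = \left(-198 + t\right) \left(-34 + t\right)$)
$\frac{\left(\left(1656836 + S{\left(557 \right)}\right) + 119111\right) + \left(230 - 19\right) \left(-253\right)}{3352720 - 696498} = \frac{\left(\left(1656836 + \left(6732 + 557^{2} - 129224\right)\right) + 119111\right) + \left(230 - 19\right) \left(-253\right)}{3352720 - 696498} = \frac{\left(\left(1656836 + \left(6732 + 310249 - 129224\right)\right) + 119111\right) + 211 \left(-253\right)}{2656222} = \left(\left(\left(1656836 + 187757\right) + 119111\right) - 53383\right) \frac{1}{2656222} = \left(\left(1844593 + 119111\right) - 53383\right) \frac{1}{2656222} = \left(1963704 - 53383\right) \frac{1}{2656222} = 1910321 \cdot \frac{1}{2656222} = \frac{1910321}{2656222}$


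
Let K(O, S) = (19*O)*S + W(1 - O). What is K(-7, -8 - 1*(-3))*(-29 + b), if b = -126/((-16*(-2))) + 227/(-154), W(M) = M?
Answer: -28531835/1232 ≈ -23159.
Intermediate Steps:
K(O, S) = 1 - O + 19*O*S (K(O, S) = (19*O)*S + (1 - O) = 19*O*S + (1 - O) = 1 - O + 19*O*S)
b = -6667/1232 (b = -126/32 + 227*(-1/154) = -126*1/32 - 227/154 = -63/16 - 227/154 = -6667/1232 ≈ -5.4115)
K(-7, -8 - 1*(-3))*(-29 + b) = (1 - 1*(-7) + 19*(-7)*(-8 - 1*(-3)))*(-29 - 6667/1232) = (1 + 7 + 19*(-7)*(-8 + 3))*(-42395/1232) = (1 + 7 + 19*(-7)*(-5))*(-42395/1232) = (1 + 7 + 665)*(-42395/1232) = 673*(-42395/1232) = -28531835/1232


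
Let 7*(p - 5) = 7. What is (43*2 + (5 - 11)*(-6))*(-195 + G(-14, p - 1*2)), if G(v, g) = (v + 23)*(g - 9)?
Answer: -29280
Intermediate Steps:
p = 6 (p = 5 + (⅐)*7 = 5 + 1 = 6)
G(v, g) = (-9 + g)*(23 + v) (G(v, g) = (23 + v)*(-9 + g) = (-9 + g)*(23 + v))
(43*2 + (5 - 11)*(-6))*(-195 + G(-14, p - 1*2)) = (43*2 + (5 - 11)*(-6))*(-195 + (-207 - 9*(-14) + 23*(6 - 1*2) + (6 - 1*2)*(-14))) = (86 - 6*(-6))*(-195 + (-207 + 126 + 23*(6 - 2) + (6 - 2)*(-14))) = (86 + 36)*(-195 + (-207 + 126 + 23*4 + 4*(-14))) = 122*(-195 + (-207 + 126 + 92 - 56)) = 122*(-195 - 45) = 122*(-240) = -29280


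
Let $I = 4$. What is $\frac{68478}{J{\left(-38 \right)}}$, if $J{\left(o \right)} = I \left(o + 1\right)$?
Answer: $- \frac{34239}{74} \approx -462.69$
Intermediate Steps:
$J{\left(o \right)} = 4 + 4 o$ ($J{\left(o \right)} = 4 \left(o + 1\right) = 4 \left(1 + o\right) = 4 + 4 o$)
$\frac{68478}{J{\left(-38 \right)}} = \frac{68478}{4 + 4 \left(-38\right)} = \frac{68478}{4 - 152} = \frac{68478}{-148} = 68478 \left(- \frac{1}{148}\right) = - \frac{34239}{74}$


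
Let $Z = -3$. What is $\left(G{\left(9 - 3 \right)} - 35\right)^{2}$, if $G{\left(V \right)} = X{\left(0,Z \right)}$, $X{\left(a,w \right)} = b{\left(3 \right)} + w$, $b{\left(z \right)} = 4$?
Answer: $1156$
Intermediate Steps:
$X{\left(a,w \right)} = 4 + w$
$G{\left(V \right)} = 1$ ($G{\left(V \right)} = 4 - 3 = 1$)
$\left(G{\left(9 - 3 \right)} - 35\right)^{2} = \left(1 - 35\right)^{2} = \left(-34\right)^{2} = 1156$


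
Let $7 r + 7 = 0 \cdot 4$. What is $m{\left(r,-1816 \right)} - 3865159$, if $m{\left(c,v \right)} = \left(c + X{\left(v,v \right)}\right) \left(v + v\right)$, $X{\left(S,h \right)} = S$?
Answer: $2734185$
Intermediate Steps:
$r = -1$ ($r = -1 + \frac{0 \cdot 4}{7} = -1 + \frac{1}{7} \cdot 0 = -1 + 0 = -1$)
$m{\left(c,v \right)} = 2 v \left(c + v\right)$ ($m{\left(c,v \right)} = \left(c + v\right) \left(v + v\right) = \left(c + v\right) 2 v = 2 v \left(c + v\right)$)
$m{\left(r,-1816 \right)} - 3865159 = 2 \left(-1816\right) \left(-1 - 1816\right) - 3865159 = 2 \left(-1816\right) \left(-1817\right) - 3865159 = 6599344 - 3865159 = 2734185$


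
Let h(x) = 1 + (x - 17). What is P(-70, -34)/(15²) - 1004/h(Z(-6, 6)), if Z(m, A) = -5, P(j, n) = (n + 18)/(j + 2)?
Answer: 1280128/26775 ≈ 47.811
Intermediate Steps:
P(j, n) = (18 + n)/(2 + j)
h(x) = -16 + x (h(x) = 1 + (-17 + x) = -16 + x)
P(-70, -34)/(15²) - 1004/h(Z(-6, 6)) = ((18 - 34)/(2 - 70))/(15²) - 1004/(-16 - 5) = (-16/(-68))/225 - 1004/(-21) = -1/68*(-16)*(1/225) - 1004*(-1/21) = (4/17)*(1/225) + 1004/21 = 4/3825 + 1004/21 = 1280128/26775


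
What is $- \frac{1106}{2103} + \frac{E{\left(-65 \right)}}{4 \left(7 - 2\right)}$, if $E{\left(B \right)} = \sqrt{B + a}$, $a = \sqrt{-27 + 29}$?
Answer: $- \frac{1106}{2103} + \frac{i \sqrt{65 - \sqrt{2}}}{20} \approx -0.52592 + 0.3987 i$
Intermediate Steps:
$a = \sqrt{2} \approx 1.4142$
$E{\left(B \right)} = \sqrt{B + \sqrt{2}}$
$- \frac{1106}{2103} + \frac{E{\left(-65 \right)}}{4 \left(7 - 2\right)} = - \frac{1106}{2103} + \frac{\sqrt{-65 + \sqrt{2}}}{4 \left(7 - 2\right)} = \left(-1106\right) \frac{1}{2103} + \frac{\sqrt{-65 + \sqrt{2}}}{4 \cdot 5} = - \frac{1106}{2103} + \frac{\sqrt{-65 + \sqrt{2}}}{20}$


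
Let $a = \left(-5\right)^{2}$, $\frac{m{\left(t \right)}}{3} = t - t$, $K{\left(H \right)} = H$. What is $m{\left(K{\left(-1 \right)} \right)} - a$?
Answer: $-25$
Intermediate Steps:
$m{\left(t \right)} = 0$ ($m{\left(t \right)} = 3 \left(t - t\right) = 3 \cdot 0 = 0$)
$a = 25$
$m{\left(K{\left(-1 \right)} \right)} - a = 0 - 25 = -25$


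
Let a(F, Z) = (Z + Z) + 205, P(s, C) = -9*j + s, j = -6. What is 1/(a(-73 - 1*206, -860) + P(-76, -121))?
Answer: -1/1537 ≈ -0.00065062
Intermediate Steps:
P(s, C) = 54 + s (P(s, C) = -9*(-6) + s = 54 + s)
a(F, Z) = 205 + 2*Z (a(F, Z) = 2*Z + 205 = 205 + 2*Z)
1/(a(-73 - 1*206, -860) + P(-76, -121)) = 1/((205 + 2*(-860)) + (54 - 76)) = 1/((205 - 1720) - 22) = 1/(-1515 - 22) = 1/(-1537) = -1/1537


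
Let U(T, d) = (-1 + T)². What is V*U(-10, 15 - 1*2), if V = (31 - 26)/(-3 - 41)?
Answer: -55/4 ≈ -13.750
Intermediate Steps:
V = -5/44 (V = 5/(-44) = 5*(-1/44) = -5/44 ≈ -0.11364)
V*U(-10, 15 - 1*2) = -5*(-1 - 10)²/44 = -5/44*(-11)² = -5/44*121 = -55/4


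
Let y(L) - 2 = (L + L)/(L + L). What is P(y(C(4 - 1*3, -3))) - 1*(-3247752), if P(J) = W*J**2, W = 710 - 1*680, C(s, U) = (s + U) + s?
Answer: 3248022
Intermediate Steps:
C(s, U) = U + 2*s (C(s, U) = (U + s) + s = U + 2*s)
y(L) = 3 (y(L) = 2 + (L + L)/(L + L) = 2 + (2*L)/((2*L)) = 2 + (2*L)*(1/(2*L)) = 2 + 1 = 3)
W = 30 (W = 710 - 680 = 30)
P(J) = 30*J**2
P(y(C(4 - 1*3, -3))) - 1*(-3247752) = 30*3**2 - 1*(-3247752) = 30*9 + 3247752 = 270 + 3247752 = 3248022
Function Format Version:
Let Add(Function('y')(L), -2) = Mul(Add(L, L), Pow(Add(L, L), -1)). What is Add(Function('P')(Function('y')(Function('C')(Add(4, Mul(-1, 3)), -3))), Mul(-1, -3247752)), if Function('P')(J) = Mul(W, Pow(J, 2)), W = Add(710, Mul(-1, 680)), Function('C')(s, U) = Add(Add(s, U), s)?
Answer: 3248022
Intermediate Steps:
Function('C')(s, U) = Add(U, Mul(2, s)) (Function('C')(s, U) = Add(Add(U, s), s) = Add(U, Mul(2, s)))
Function('y')(L) = 3 (Function('y')(L) = Add(2, Mul(Add(L, L), Pow(Add(L, L), -1))) = Add(2, Mul(Mul(2, L), Pow(Mul(2, L), -1))) = Add(2, Mul(Mul(2, L), Mul(Rational(1, 2), Pow(L, -1)))) = Add(2, 1) = 3)
W = 30 (W = Add(710, -680) = 30)
Function('P')(J) = Mul(30, Pow(J, 2))
Add(Function('P')(Function('y')(Function('C')(Add(4, Mul(-1, 3)), -3))), Mul(-1, -3247752)) = Add(Mul(30, Pow(3, 2)), Mul(-1, -3247752)) = Add(Mul(30, 9), 3247752) = Add(270, 3247752) = 3248022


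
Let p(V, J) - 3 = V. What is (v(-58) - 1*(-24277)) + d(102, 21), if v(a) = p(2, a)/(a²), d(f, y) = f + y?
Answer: 82081605/3364 ≈ 24400.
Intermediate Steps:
p(V, J) = 3 + V
v(a) = 5/a² (v(a) = (3 + 2)/(a²) = 5/a²)
(v(-58) - 1*(-24277)) + d(102, 21) = (5/(-58)² - 1*(-24277)) + (102 + 21) = (5*(1/3364) + 24277) + 123 = (5/3364 + 24277) + 123 = 81667833/3364 + 123 = 82081605/3364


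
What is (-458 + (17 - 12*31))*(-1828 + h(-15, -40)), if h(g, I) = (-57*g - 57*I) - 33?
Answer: -1035762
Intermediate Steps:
h(g, I) = -33 - 57*I - 57*g (h(g, I) = (-57*I - 57*g) - 33 = -33 - 57*I - 57*g)
(-458 + (17 - 12*31))*(-1828 + h(-15, -40)) = (-458 + (17 - 12*31))*(-1828 + (-33 - 57*(-40) - 57*(-15))) = (-458 + (17 - 372))*(-1828 + (-33 + 2280 + 855)) = (-458 - 355)*(-1828 + 3102) = -813*1274 = -1035762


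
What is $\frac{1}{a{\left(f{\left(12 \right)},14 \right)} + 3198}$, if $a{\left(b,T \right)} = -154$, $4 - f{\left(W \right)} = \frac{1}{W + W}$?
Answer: $\frac{1}{3044} \approx 0.00032852$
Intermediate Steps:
$f{\left(W \right)} = 4 - \frac{1}{2 W}$ ($f{\left(W \right)} = 4 - \frac{1}{W + W} = 4 - \frac{1}{2 W}$)
$\frac{1}{a{\left(f{\left(12 \right)},14 \right)} + 3198} = \frac{1}{-154 + 3198} = \frac{1}{3044}$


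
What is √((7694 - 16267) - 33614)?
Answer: I*√42187 ≈ 205.39*I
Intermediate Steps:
√((7694 - 16267) - 33614) = √(-8573 - 33614) = √(-42187) = I*√42187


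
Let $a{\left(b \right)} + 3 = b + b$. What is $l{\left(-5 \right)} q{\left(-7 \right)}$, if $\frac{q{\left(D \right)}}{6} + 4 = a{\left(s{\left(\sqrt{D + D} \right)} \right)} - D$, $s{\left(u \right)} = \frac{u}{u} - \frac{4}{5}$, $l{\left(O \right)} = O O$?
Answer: $60$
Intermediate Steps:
$l{\left(O \right)} = O^{2}$
$s{\left(u \right)} = \frac{1}{5}$ ($s{\left(u \right)} = 1 - \frac{4}{5} = \frac{1}{5}$)
$a{\left(b \right)} = -3 + 2 b$ ($a{\left(b \right)} = -3 + \left(b + b\right) = -3 + 2 b$)
$q{\left(D \right)} = - \frac{198}{5} - 6 D$ ($q{\left(D \right)} = -24 + 6 \left(\left(-3 + 2 \cdot \frac{1}{5}\right) - D\right) = -24 + 6 \left(\left(-3 + \frac{2}{5}\right) - D\right) = -24 + 6 \left(- \frac{13}{5} - D\right) = -24 - \left(\frac{78}{5} + 6 D\right) = - \frac{198}{5} - 6 D$)
$l{\left(-5 \right)} q{\left(-7 \right)} = \left(-5\right)^{2} \left(- \frac{198}{5} - -42\right) = 25 \left(- \frac{198}{5} + 42\right) = 25 \cdot \frac{12}{5} = 60$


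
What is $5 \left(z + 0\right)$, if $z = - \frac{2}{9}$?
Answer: $- \frac{10}{9} \approx -1.1111$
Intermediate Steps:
$z = - \frac{2}{9}$ ($z = \left(-2\right) \frac{1}{9} = - \frac{2}{9} \approx -0.22222$)
$5 \left(z + 0\right) = 5 \left(- \frac{2}{9} + 0\right) = 5 \left(- \frac{2}{9}\right) = - \frac{10}{9}$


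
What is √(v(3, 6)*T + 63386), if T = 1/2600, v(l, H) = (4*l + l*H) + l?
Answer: √4284894458/260 ≈ 251.77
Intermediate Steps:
v(l, H) = 5*l + H*l (v(l, H) = (4*l + H*l) + l = 5*l + H*l)
T = 1/2600 ≈ 0.00038462
√(v(3, 6)*T + 63386) = √((3*(5 + 6))*(1/2600) + 63386) = √((3*11)*(1/2600) + 63386) = √(33*(1/2600) + 63386) = √(33/2600 + 63386) = √(164803633/2600) = √4284894458/260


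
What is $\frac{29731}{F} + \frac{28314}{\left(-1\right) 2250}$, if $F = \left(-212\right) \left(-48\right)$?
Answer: $- \frac{12290473}{1272000} \approx -9.6623$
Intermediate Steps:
$F = 10176$
$\frac{29731}{F} + \frac{28314}{\left(-1\right) 2250} = \frac{29731}{10176} + \frac{28314}{\left(-1\right) 2250} = 29731 \cdot \frac{1}{10176} + \frac{28314}{-2250} = \frac{29731}{10176} + 28314 \left(- \frac{1}{2250}\right) = \frac{29731}{10176} - \frac{1573}{125} = - \frac{12290473}{1272000}$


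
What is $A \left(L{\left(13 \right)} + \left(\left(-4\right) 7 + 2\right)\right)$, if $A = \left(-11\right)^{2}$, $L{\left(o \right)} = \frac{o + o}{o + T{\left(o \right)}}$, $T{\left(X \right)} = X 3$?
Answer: $- \frac{6171}{2} \approx -3085.5$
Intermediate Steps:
$T{\left(X \right)} = 3 X$
$L{\left(o \right)} = \frac{1}{2}$ ($L{\left(o \right)} = \frac{o + o}{o + 3 o} = \frac{2 o}{4 o} = 2 o \frac{1}{4 o} = \frac{1}{2}$)
$A = 121$
$A \left(L{\left(13 \right)} + \left(\left(-4\right) 7 + 2\right)\right) = 121 \left(\frac{1}{2} + \left(\left(-4\right) 7 + 2\right)\right) = 121 \left(\frac{1}{2} + \left(-28 + 2\right)\right) = 121 \left(\frac{1}{2} - 26\right) = 121 \left(- \frac{51}{2}\right) = - \frac{6171}{2}$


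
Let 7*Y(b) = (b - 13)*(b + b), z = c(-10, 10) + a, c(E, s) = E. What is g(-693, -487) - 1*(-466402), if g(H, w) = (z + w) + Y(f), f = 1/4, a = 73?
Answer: 26094717/56 ≈ 4.6598e+5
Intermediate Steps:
f = ¼ ≈ 0.25000
z = 63 (z = -10 + 73 = 63)
Y(b) = 2*b*(-13 + b)/7 (Y(b) = ((b - 13)*(b + b))/7 = ((-13 + b)*(2*b))/7 = (2*b*(-13 + b))/7 = 2*b*(-13 + b)/7)
g(H, w) = 3477/56 + w (g(H, w) = (63 + w) + (2/7)*(¼)*(-13 + ¼) = (63 + w) + (2/7)*(¼)*(-51/4) = (63 + w) - 51/56 = 3477/56 + w)
g(-693, -487) - 1*(-466402) = (3477/56 - 487) - 1*(-466402) = -23795/56 + 466402 = 26094717/56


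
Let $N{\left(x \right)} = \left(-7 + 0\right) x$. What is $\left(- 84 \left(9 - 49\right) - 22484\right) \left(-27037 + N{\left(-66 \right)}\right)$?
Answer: $508220300$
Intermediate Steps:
$N{\left(x \right)} = - 7 x$
$\left(- 84 \left(9 - 49\right) - 22484\right) \left(-27037 + N{\left(-66 \right)}\right) = \left(- 84 \left(9 - 49\right) - 22484\right) \left(-27037 - -462\right) = \left(\left(-84\right) \left(-40\right) - 22484\right) \left(-27037 + 462\right) = \left(3360 - 22484\right) \left(-26575\right) = \left(-19124\right) \left(-26575\right) = 508220300$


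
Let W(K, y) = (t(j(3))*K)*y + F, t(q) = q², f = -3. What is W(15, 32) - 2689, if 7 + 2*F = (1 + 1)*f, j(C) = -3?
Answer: 3249/2 ≈ 1624.5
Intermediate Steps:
F = -13/2 (F = -7/2 + ((1 + 1)*(-3))/2 = -7/2 + (2*(-3))/2 = -7/2 + (½)*(-6) = -7/2 - 3 = -13/2 ≈ -6.5000)
W(K, y) = -13/2 + 9*K*y (W(K, y) = ((-3)²*K)*y - 13/2 = (9*K)*y - 13/2 = 9*K*y - 13/2 = -13/2 + 9*K*y)
W(15, 32) - 2689 = (-13/2 + 9*15*32) - 2689 = (-13/2 + 4320) - 2689 = 8627/2 - 2689 = 3249/2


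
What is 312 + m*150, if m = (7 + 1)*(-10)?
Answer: -11688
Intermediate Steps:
m = -80 (m = 8*(-10) = -80)
312 + m*150 = 312 - 80*150 = 312 - 12000 = -11688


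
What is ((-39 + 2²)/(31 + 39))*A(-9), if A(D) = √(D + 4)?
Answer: -I*√5/2 ≈ -1.118*I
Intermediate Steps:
A(D) = √(4 + D)
((-39 + 2²)/(31 + 39))*A(-9) = ((-39 + 2²)/(31 + 39))*√(4 - 9) = ((-39 + 4)/70)*√(-5) = (-35*1/70)*(I*√5) = -I*√5/2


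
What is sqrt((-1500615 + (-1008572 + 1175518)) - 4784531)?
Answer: 30*I*sqrt(6798) ≈ 2473.5*I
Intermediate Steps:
sqrt((-1500615 + (-1008572 + 1175518)) - 4784531) = sqrt((-1500615 + 166946) - 4784531) = sqrt(-1333669 - 4784531) = sqrt(-6118200) = 30*I*sqrt(6798)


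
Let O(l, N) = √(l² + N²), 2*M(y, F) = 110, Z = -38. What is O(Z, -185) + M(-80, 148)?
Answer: 55 + √35669 ≈ 243.86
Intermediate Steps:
M(y, F) = 55 (M(y, F) = (½)*110 = 55)
O(l, N) = √(N² + l²)
O(Z, -185) + M(-80, 148) = √((-185)² + (-38)²) + 55 = √(34225 + 1444) + 55 = √35669 + 55 = 55 + √35669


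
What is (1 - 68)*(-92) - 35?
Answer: 6129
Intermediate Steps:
(1 - 68)*(-92) - 35 = -67*(-92) - 35 = 6164 - 35 = 6129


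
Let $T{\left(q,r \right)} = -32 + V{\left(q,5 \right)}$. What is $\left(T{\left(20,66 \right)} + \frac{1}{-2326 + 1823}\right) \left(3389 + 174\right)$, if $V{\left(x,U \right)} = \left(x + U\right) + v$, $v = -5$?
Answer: $- \frac{21509831}{503} \approx -42763.0$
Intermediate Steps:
$V{\left(x,U \right)} = -5 + U + x$ ($V{\left(x,U \right)} = \left(x + U\right) - 5 = \left(U + x\right) - 5 = -5 + U + x$)
$T{\left(q,r \right)} = -32 + q$ ($T{\left(q,r \right)} = -32 + \left(-5 + 5 + q\right) = -32 + q$)
$\left(T{\left(20,66 \right)} + \frac{1}{-2326 + 1823}\right) \left(3389 + 174\right) = \left(\left(-32 + 20\right) + \frac{1}{-2326 + 1823}\right) \left(3389 + 174\right) = \left(-12 + \frac{1}{-503}\right) 3563 = \left(-12 - \frac{1}{503}\right) 3563 = \left(- \frac{6037}{503}\right) 3563 = - \frac{21509831}{503}$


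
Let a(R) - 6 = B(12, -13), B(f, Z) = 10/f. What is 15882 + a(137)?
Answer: 95333/6 ≈ 15889.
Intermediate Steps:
a(R) = 41/6 (a(R) = 6 + 10/12 = 6 + 10*(1/12) = 6 + ⅚ = 41/6)
15882 + a(137) = 15882 + 41/6 = 95333/6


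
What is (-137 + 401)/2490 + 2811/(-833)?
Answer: -1129913/345695 ≈ -3.2685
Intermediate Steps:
(-137 + 401)/2490 + 2811/(-833) = 264*(1/2490) + 2811*(-1/833) = 44/415 - 2811/833 = -1129913/345695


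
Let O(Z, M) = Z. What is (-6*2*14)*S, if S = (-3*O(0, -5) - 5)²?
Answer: -4200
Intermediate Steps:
S = 25 (S = (-3*0 - 5)² = (0 - 5)² = (-5)² = 25)
(-6*2*14)*S = (-6*2*14)*25 = -12*14*25 = -168*25 = -4200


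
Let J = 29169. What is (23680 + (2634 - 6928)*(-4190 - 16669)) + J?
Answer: 89621395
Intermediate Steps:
(23680 + (2634 - 6928)*(-4190 - 16669)) + J = (23680 + (2634 - 6928)*(-4190 - 16669)) + 29169 = (23680 - 4294*(-20859)) + 29169 = (23680 + 89568546) + 29169 = 89592226 + 29169 = 89621395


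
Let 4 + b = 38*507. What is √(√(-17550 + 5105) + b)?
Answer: √(19262 + I*√12445) ≈ 138.79 + 0.4019*I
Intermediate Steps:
b = 19262 (b = -4 + 38*507 = -4 + 19266 = 19262)
√(√(-17550 + 5105) + b) = √(√(-17550 + 5105) + 19262) = √(√(-12445) + 19262) = √(I*√12445 + 19262) = √(19262 + I*√12445)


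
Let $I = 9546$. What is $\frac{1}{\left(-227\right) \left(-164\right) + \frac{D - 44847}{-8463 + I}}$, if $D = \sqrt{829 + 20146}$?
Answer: $\frac{43615742391}{1621920731026954} - \frac{5415 \sqrt{839}}{1621920731026954} \approx 2.6891 \cdot 10^{-5}$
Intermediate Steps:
$D = 5 \sqrt{839}$ ($D = \sqrt{20975} = 5 \sqrt{839} \approx 144.83$)
$\frac{1}{\left(-227\right) \left(-164\right) + \frac{D - 44847}{-8463 + I}} = \frac{1}{\left(-227\right) \left(-164\right) + \frac{5 \sqrt{839} - 44847}{-8463 + 9546}} = \frac{1}{37228 + \frac{-44847 + 5 \sqrt{839}}{1083}} = \frac{1}{37228 + \left(-44847 + 5 \sqrt{839}\right) \frac{1}{1083}} = \frac{1}{37228 - \left(\frac{14949}{361} - \frac{5 \sqrt{839}}{1083}\right)} = \frac{1}{\frac{13424359}{361} + \frac{5 \sqrt{839}}{1083}}$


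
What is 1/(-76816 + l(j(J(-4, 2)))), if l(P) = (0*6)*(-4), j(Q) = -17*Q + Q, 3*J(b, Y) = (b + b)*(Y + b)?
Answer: -1/76816 ≈ -1.3018e-5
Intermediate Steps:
J(b, Y) = 2*b*(Y + b)/3 (J(b, Y) = ((b + b)*(Y + b))/3 = ((2*b)*(Y + b))/3 = (2*b*(Y + b))/3 = 2*b*(Y + b)/3)
j(Q) = -16*Q
l(P) = 0 (l(P) = 0*(-4) = 0)
1/(-76816 + l(j(J(-4, 2)))) = 1/(-76816 + 0) = 1/(-76816) = -1/76816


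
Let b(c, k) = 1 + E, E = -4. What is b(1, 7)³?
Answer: -27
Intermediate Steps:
b(c, k) = -3 (b(c, k) = 1 - 4 = -3)
b(1, 7)³ = (-3)³ = -27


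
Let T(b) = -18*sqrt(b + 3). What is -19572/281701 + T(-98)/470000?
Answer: -2796/40243 - 9*I*sqrt(95)/235000 ≈ -0.069478 - 0.00037328*I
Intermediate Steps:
T(b) = -18*sqrt(3 + b)
-19572/281701 + T(-98)/470000 = -19572/281701 - 18*sqrt(3 - 98)/470000 = -19572*1/281701 - 18*I*sqrt(95)*(1/470000) = -2796/40243 - 18*I*sqrt(95)*(1/470000) = -2796/40243 - 9*I*sqrt(95)/235000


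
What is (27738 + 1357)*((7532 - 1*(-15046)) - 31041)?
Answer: -246230985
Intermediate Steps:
(27738 + 1357)*((7532 - 1*(-15046)) - 31041) = 29095*((7532 + 15046) - 31041) = 29095*(22578 - 31041) = 29095*(-8463) = -246230985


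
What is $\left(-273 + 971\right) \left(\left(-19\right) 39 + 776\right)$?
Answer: $24430$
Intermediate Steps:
$\left(-273 + 971\right) \left(\left(-19\right) 39 + 776\right) = 698 \left(-741 + 776\right) = 698 \cdot 35 = 24430$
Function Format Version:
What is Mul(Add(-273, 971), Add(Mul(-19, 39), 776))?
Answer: 24430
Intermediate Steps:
Mul(Add(-273, 971), Add(Mul(-19, 39), 776)) = Mul(698, Add(-741, 776)) = Mul(698, 35) = 24430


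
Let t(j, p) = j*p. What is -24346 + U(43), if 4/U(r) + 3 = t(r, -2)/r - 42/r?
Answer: -6257094/257 ≈ -24347.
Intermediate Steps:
U(r) = 4/(-5 - 42/r) (U(r) = 4/(-3 + ((r*(-2))/r - 42/r)) = 4/(-3 + ((-2*r)/r - 42/r)) = 4/(-3 + (-2 - 42/r)) = 4/(-5 - 42/r))
-24346 + U(43) = -24346 - 4*43/(42 + 5*43) = -24346 - 4*43/(42 + 215) = -24346 - 4*43/257 = -24346 - 4*43*1/257 = -24346 - 172/257 = -6257094/257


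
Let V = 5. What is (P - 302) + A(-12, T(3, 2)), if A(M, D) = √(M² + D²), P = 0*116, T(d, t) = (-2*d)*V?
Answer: -302 + 6*√29 ≈ -269.69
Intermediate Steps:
T(d, t) = -10*d (T(d, t) = -2*d*5 = -10*d)
P = 0
A(M, D) = √(D² + M²)
(P - 302) + A(-12, T(3, 2)) = (0 - 302) + √((-10*3)² + (-12)²) = -302 + √((-30)² + 144) = -302 + √(900 + 144) = -302 + √1044 = -302 + 6*√29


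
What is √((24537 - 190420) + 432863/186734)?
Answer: 3*I*√642687869956234/186734 ≈ 407.28*I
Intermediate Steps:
√((24537 - 190420) + 432863/186734) = √(-165883 + 432863*(1/186734)) = √(-165883 + 432863/186734) = √(-30975563259/186734) = 3*I*√642687869956234/186734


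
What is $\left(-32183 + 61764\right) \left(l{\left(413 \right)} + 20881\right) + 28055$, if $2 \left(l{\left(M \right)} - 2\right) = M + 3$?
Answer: $623920926$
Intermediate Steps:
$l{\left(M \right)} = \frac{7}{2} + \frac{M}{2}$ ($l{\left(M \right)} = 2 + \frac{M + 3}{2} = 2 + \frac{3 + M}{2} = 2 + \left(\frac{3}{2} + \frac{M}{2}\right) = \frac{7}{2} + \frac{M}{2}$)
$\left(-32183 + 61764\right) \left(l{\left(413 \right)} + 20881\right) + 28055 = \left(-32183 + 61764\right) \left(\left(\frac{7}{2} + \frac{1}{2} \cdot 413\right) + 20881\right) + 28055 = 29581 \left(\left(\frac{7}{2} + \frac{413}{2}\right) + 20881\right) + 28055 = 29581 \left(210 + 20881\right) + 28055 = 29581 \cdot 21091 + 28055 = 623892871 + 28055 = 623920926$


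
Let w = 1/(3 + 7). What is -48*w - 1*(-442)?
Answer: 2186/5 ≈ 437.20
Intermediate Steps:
w = ⅒ (w = 1/10 = ⅒ ≈ 0.10000)
-48*w - 1*(-442) = -48*⅒ - 1*(-442) = -24/5 + 442 = 2186/5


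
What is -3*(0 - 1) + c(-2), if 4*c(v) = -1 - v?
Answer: 13/4 ≈ 3.2500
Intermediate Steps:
c(v) = -1/4 - v/4 (c(v) = (-1 - v)/4 = -1/4 - v/4)
-3*(0 - 1) + c(-2) = -3*(0 - 1) + (-1/4 - 1/4*(-2)) = -3*(-1) + (-1/4 + 1/2) = 3 + 1/4 = 13/4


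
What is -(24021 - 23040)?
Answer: -981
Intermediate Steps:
-(24021 - 23040) = -1*981 = -981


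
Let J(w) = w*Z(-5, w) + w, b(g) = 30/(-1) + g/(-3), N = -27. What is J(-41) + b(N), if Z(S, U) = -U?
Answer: -1743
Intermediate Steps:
b(g) = -30 - g/3 (b(g) = 30*(-1) + g*(-⅓) = -30 - g/3)
J(w) = w - w² (J(w) = w*(-w) + w = -w² + w = w - w²)
J(-41) + b(N) = -41*(1 - 1*(-41)) + (-30 - ⅓*(-27)) = -41*(1 + 41) + (-30 + 9) = -41*42 - 21 = -1722 - 21 = -1743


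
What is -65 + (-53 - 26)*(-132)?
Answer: 10363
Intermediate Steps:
-65 + (-53 - 26)*(-132) = -65 - 79*(-132) = -65 + 10428 = 10363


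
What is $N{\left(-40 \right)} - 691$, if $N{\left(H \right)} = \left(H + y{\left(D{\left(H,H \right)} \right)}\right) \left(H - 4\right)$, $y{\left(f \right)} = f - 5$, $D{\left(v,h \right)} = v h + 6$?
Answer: $-69375$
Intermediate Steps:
$D{\left(v,h \right)} = 6 + h v$ ($D{\left(v,h \right)} = h v + 6 = 6 + h v$)
$y{\left(f \right)} = -5 + f$ ($y{\left(f \right)} = f - 5 = -5 + f$)
$N{\left(H \right)} = \left(-4 + H\right) \left(1 + H + H^{2}\right)$ ($N{\left(H \right)} = \left(H + \left(-5 + \left(6 + H H\right)\right)\right) \left(H - 4\right) = \left(H + \left(-5 + \left(6 + H^{2}\right)\right)\right) \left(-4 + H\right) = \left(H + \left(1 + H^{2}\right)\right) \left(-4 + H\right) = \left(1 + H + H^{2}\right) \left(-4 + H\right) = \left(-4 + H\right) \left(1 + H + H^{2}\right)$)
$N{\left(-40 \right)} - 691 = \left(-4 + \left(-40\right)^{3} - -120 - 3 \left(-40\right)^{2}\right) - 691 = \left(-4 - 64000 + 120 - 4800\right) - 691 = -68684 - 691 = -69375$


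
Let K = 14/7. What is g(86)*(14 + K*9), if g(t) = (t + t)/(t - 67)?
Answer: 5504/19 ≈ 289.68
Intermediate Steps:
g(t) = 2*t/(-67 + t) (g(t) = (2*t)/(-67 + t) = 2*t/(-67 + t))
K = 2 (K = 14*(⅐) = 2)
g(86)*(14 + K*9) = (2*86/(-67 + 86))*(14 + 2*9) = (2*86/19)*(14 + 18) = (2*86*(1/19))*32 = (172/19)*32 = 5504/19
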